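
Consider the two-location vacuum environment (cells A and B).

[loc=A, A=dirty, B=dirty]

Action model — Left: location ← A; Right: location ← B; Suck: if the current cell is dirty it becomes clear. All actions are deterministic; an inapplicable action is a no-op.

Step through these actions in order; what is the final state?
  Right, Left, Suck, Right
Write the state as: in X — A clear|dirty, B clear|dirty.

in B — A clear, B dirty

[1] after Right: in B — A dirty, B dirty
[2] after Left: in A — A dirty, B dirty
[3] after Suck: in A — A clear, B dirty
[4] after Right: in B — A clear, B dirty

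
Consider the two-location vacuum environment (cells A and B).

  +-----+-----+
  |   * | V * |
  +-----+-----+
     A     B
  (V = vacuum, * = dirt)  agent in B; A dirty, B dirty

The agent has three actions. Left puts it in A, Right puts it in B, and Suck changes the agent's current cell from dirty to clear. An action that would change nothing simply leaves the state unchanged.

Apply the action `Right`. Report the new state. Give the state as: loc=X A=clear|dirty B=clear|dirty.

loc=B A=dirty B=dirty

start: loc=B A=dirty B=dirty
step 1/1 (Right): loc=B A=dirty B=dirty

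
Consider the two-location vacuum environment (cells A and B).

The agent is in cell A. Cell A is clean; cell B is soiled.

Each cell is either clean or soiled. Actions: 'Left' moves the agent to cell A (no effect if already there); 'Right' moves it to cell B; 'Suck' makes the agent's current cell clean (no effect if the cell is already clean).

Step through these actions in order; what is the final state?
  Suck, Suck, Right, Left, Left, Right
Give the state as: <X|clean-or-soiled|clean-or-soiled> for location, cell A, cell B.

t=1 Suck ⇒ <A|clean|soiled>
t=2 Suck ⇒ <A|clean|soiled>
t=3 Right ⇒ <B|clean|soiled>
t=4 Left ⇒ <A|clean|soiled>
t=5 Left ⇒ <A|clean|soiled>
t=6 Right ⇒ <B|clean|soiled>

<B|clean|soiled>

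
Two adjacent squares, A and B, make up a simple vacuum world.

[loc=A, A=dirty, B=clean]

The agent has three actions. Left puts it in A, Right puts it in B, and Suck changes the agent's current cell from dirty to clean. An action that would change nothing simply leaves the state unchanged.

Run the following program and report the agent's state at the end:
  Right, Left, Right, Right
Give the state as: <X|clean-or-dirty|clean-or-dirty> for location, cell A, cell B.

<B|dirty|clean>

1) do Right; now <B|dirty|clean>
2) do Left; now <A|dirty|clean>
3) do Right; now <B|dirty|clean>
4) do Right; now <B|dirty|clean>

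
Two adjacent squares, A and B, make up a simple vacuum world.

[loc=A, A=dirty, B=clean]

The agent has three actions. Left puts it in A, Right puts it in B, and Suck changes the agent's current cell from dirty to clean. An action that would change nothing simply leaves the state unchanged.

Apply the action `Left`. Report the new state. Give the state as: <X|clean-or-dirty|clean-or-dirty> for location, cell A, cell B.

<A|dirty|clean>

start: <A|dirty|clean>
1) do Left; now <A|dirty|clean>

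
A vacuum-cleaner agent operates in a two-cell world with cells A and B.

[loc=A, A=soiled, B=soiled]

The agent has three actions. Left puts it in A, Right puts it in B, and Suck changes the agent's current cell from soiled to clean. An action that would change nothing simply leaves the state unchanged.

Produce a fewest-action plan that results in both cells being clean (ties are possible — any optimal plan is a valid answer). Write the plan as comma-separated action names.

1) do Suck; now (A; A:clean, B:soiled)
2) do Right; now (B; A:clean, B:soiled)
3) do Suck; now (B; A:clean, B:clean)
min 3: Suck A + move + Suck B

Suck, Right, Suck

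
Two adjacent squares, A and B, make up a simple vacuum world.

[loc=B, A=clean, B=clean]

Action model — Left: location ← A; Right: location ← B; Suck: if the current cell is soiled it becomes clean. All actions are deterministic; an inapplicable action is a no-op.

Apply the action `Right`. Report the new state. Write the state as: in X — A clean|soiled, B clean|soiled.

start: in B — A clean, B clean
[1] after Right: in B — A clean, B clean

in B — A clean, B clean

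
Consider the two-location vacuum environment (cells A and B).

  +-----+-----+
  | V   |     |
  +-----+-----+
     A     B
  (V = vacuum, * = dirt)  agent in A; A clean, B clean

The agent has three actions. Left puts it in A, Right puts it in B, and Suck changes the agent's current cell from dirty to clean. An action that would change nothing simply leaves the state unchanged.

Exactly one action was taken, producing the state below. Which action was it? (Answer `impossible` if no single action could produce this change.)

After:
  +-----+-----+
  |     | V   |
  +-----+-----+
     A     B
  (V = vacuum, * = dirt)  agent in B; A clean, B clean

try  Left: <A|clean|clean>
try Right: <B|clean|clean>  ← match
try  Suck: <A|clean|clean>

Right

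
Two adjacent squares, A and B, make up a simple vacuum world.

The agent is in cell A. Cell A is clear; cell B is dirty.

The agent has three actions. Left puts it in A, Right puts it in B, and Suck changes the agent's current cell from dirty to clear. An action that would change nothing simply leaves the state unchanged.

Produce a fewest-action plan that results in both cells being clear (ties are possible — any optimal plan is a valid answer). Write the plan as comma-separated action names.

1. Right → loc=B A=clear B=dirty
2. Suck → loc=B A=clear B=clear
min 2: go B then Suck

Right, Suck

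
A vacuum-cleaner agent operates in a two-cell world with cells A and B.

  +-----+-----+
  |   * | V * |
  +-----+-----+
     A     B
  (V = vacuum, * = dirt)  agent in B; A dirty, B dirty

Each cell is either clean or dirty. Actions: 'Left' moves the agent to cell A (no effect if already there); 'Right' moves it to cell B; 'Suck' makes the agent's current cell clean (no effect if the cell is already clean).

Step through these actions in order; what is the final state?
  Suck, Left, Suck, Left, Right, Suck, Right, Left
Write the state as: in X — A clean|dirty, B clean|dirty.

in A — A clean, B clean

Suck (#1): in B — A dirty, B clean
Left (#2): in A — A dirty, B clean
Suck (#3): in A — A clean, B clean
Left (#4): in A — A clean, B clean
Right (#5): in B — A clean, B clean
Suck (#6): in B — A clean, B clean
Right (#7): in B — A clean, B clean
Left (#8): in A — A clean, B clean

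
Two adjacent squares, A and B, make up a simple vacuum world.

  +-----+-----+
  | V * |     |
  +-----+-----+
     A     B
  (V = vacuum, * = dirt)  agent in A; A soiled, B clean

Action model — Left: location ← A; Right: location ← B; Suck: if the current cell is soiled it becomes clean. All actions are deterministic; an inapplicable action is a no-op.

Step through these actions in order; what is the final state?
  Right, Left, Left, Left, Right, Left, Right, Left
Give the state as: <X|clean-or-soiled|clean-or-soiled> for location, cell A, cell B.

<A|soiled|clean>

step 1/8 (Right): <B|soiled|clean>
step 2/8 (Left): <A|soiled|clean>
step 3/8 (Left): <A|soiled|clean>
step 4/8 (Left): <A|soiled|clean>
step 5/8 (Right): <B|soiled|clean>
step 6/8 (Left): <A|soiled|clean>
step 7/8 (Right): <B|soiled|clean>
step 8/8 (Left): <A|soiled|clean>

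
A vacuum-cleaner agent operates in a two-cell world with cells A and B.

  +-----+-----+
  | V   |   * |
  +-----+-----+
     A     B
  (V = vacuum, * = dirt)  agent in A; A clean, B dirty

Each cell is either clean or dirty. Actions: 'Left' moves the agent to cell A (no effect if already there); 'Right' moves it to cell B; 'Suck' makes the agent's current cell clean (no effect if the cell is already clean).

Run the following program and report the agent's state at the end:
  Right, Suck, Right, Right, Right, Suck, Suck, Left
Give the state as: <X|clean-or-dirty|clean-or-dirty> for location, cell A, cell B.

Right (#1): <B|clean|dirty>
Suck (#2): <B|clean|clean>
Right (#3): <B|clean|clean>
Right (#4): <B|clean|clean>
Right (#5): <B|clean|clean>
Suck (#6): <B|clean|clean>
Suck (#7): <B|clean|clean>
Left (#8): <A|clean|clean>

<A|clean|clean>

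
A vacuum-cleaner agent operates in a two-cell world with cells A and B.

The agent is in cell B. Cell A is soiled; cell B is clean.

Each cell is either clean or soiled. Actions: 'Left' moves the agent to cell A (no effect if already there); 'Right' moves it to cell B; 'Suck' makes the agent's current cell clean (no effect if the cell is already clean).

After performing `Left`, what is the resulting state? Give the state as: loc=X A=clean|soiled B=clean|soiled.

start: loc=B A=soiled B=clean
1) do Left; now loc=A A=soiled B=clean

loc=A A=soiled B=clean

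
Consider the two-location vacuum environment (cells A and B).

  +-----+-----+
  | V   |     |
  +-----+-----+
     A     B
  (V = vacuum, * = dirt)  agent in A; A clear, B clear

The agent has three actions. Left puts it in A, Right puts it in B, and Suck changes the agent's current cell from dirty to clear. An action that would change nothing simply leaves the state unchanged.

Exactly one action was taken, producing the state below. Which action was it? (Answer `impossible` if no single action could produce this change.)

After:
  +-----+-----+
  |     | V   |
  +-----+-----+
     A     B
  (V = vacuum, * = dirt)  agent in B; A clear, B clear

Right

try  Left: in A — A clear, B clear
try Right: in B — A clear, B clear  ← match
try  Suck: in A — A clear, B clear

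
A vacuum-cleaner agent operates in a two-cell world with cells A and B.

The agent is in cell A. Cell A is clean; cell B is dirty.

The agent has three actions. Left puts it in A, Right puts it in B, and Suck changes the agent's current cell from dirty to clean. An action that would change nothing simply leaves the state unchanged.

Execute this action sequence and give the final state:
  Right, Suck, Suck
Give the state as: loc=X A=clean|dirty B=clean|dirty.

Right (#1): loc=B A=clean B=dirty
Suck (#2): loc=B A=clean B=clean
Suck (#3): loc=B A=clean B=clean

loc=B A=clean B=clean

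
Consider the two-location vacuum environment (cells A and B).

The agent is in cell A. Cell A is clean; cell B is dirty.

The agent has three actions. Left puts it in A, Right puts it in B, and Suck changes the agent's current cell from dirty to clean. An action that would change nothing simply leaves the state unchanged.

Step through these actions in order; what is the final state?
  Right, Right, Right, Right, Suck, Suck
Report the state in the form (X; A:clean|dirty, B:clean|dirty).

[1] after Right: (B; A:clean, B:dirty)
[2] after Right: (B; A:clean, B:dirty)
[3] after Right: (B; A:clean, B:dirty)
[4] after Right: (B; A:clean, B:dirty)
[5] after Suck: (B; A:clean, B:clean)
[6] after Suck: (B; A:clean, B:clean)

(B; A:clean, B:clean)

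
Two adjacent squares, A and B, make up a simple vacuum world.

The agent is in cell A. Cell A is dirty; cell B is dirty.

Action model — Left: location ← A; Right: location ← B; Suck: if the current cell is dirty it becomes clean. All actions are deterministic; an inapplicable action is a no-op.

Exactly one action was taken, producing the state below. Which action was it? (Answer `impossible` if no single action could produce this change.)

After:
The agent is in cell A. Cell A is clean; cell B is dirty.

try  Left: in A — A dirty, B dirty
try Right: in B — A dirty, B dirty
try  Suck: in A — A clean, B dirty  ← match

Suck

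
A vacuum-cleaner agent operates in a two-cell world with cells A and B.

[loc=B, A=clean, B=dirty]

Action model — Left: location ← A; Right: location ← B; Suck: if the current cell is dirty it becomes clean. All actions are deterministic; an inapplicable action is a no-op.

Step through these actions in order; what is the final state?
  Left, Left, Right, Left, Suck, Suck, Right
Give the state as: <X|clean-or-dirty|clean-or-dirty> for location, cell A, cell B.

t=1 Left ⇒ <A|clean|dirty>
t=2 Left ⇒ <A|clean|dirty>
t=3 Right ⇒ <B|clean|dirty>
t=4 Left ⇒ <A|clean|dirty>
t=5 Suck ⇒ <A|clean|dirty>
t=6 Suck ⇒ <A|clean|dirty>
t=7 Right ⇒ <B|clean|dirty>

<B|clean|dirty>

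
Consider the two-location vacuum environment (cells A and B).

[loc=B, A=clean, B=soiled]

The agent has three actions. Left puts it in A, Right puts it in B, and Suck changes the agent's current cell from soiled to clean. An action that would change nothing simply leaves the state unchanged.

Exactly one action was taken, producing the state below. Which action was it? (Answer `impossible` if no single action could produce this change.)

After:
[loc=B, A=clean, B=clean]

Suck

try  Left: loc=A A=clean B=soiled
try Right: loc=B A=clean B=soiled
try  Suck: loc=B A=clean B=clean  ← match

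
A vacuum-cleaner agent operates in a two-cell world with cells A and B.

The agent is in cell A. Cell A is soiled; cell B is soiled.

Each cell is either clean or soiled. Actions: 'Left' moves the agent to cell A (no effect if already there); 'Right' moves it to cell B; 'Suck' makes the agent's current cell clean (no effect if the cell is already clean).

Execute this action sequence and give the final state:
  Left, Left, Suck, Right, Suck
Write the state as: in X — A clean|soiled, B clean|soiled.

t=1 Left ⇒ in A — A soiled, B soiled
t=2 Left ⇒ in A — A soiled, B soiled
t=3 Suck ⇒ in A — A clean, B soiled
t=4 Right ⇒ in B — A clean, B soiled
t=5 Suck ⇒ in B — A clean, B clean

in B — A clean, B clean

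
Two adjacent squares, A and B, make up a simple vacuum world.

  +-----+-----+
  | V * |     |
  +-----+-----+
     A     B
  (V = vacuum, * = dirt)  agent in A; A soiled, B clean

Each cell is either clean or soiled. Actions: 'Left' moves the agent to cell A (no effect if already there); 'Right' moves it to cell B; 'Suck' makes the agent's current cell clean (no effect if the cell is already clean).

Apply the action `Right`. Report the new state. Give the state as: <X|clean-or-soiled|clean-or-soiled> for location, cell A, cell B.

<B|soiled|clean>

start: <A|soiled|clean>
[1] after Right: <B|soiled|clean>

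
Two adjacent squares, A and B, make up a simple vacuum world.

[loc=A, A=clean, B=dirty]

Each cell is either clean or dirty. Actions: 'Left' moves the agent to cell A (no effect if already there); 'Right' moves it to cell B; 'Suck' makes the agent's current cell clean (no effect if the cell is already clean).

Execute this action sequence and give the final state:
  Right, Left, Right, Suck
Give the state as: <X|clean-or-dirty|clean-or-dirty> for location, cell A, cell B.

<B|clean|clean>

Right (#1): <B|clean|dirty>
Left (#2): <A|clean|dirty>
Right (#3): <B|clean|dirty>
Suck (#4): <B|clean|clean>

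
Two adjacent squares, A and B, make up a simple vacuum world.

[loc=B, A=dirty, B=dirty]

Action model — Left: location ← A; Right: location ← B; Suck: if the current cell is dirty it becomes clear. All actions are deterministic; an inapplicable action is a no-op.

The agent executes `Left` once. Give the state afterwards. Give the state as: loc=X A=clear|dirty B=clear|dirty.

loc=A A=dirty B=dirty

start: loc=B A=dirty B=dirty
step 1/1 (Left): loc=A A=dirty B=dirty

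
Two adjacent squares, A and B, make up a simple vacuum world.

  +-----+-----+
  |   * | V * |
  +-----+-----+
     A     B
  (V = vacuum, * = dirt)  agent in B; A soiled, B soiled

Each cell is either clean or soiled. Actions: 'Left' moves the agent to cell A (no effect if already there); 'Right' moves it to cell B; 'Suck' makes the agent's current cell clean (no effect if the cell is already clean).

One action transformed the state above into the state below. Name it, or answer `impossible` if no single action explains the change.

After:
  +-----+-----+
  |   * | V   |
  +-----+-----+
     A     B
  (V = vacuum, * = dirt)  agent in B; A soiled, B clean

Suck

try  Left: (A; A:soiled, B:soiled)
try Right: (B; A:soiled, B:soiled)
try  Suck: (B; A:soiled, B:clean)  ← match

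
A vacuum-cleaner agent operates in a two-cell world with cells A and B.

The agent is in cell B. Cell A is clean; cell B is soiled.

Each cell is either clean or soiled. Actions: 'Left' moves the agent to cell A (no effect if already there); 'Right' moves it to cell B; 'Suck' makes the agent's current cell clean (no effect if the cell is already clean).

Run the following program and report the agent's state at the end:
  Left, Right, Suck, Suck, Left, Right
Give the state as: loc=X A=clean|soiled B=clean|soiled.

1) do Left; now loc=A A=clean B=soiled
2) do Right; now loc=B A=clean B=soiled
3) do Suck; now loc=B A=clean B=clean
4) do Suck; now loc=B A=clean B=clean
5) do Left; now loc=A A=clean B=clean
6) do Right; now loc=B A=clean B=clean

loc=B A=clean B=clean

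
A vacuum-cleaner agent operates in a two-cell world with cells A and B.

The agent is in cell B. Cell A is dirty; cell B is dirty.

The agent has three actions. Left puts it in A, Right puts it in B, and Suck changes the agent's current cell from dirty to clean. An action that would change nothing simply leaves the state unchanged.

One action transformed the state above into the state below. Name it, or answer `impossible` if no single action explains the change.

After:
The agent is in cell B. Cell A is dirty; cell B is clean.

Suck

try  Left: in A — A dirty, B dirty
try Right: in B — A dirty, B dirty
try  Suck: in B — A dirty, B clean  ← match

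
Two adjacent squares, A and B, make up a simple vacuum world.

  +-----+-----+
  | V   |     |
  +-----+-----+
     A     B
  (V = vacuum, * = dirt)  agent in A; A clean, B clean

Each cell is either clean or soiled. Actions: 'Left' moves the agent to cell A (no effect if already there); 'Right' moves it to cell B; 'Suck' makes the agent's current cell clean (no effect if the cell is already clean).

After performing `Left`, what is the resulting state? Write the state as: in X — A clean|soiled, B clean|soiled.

in A — A clean, B clean

start: in A — A clean, B clean
[1] after Left: in A — A clean, B clean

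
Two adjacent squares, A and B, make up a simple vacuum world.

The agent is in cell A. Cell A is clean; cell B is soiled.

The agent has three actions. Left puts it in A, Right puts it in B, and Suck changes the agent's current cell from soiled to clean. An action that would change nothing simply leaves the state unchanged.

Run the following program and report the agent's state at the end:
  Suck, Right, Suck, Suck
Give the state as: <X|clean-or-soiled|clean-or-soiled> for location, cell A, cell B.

<B|clean|clean>

1) do Suck; now <A|clean|soiled>
2) do Right; now <B|clean|soiled>
3) do Suck; now <B|clean|clean>
4) do Suck; now <B|clean|clean>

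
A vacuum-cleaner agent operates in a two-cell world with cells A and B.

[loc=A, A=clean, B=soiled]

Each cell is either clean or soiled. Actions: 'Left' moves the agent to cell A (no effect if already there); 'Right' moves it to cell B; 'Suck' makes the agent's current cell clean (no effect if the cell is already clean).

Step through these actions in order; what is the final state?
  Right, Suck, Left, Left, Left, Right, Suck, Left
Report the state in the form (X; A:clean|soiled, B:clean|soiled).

1. Right → (B; A:clean, B:soiled)
2. Suck → (B; A:clean, B:clean)
3. Left → (A; A:clean, B:clean)
4. Left → (A; A:clean, B:clean)
5. Left → (A; A:clean, B:clean)
6. Right → (B; A:clean, B:clean)
7. Suck → (B; A:clean, B:clean)
8. Left → (A; A:clean, B:clean)

(A; A:clean, B:clean)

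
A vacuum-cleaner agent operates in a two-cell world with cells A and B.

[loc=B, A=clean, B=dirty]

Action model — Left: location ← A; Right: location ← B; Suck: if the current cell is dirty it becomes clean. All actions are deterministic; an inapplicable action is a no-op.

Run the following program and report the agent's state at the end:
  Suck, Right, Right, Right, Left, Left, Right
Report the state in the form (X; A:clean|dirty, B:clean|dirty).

(B; A:clean, B:clean)

[1] after Suck: (B; A:clean, B:clean)
[2] after Right: (B; A:clean, B:clean)
[3] after Right: (B; A:clean, B:clean)
[4] after Right: (B; A:clean, B:clean)
[5] after Left: (A; A:clean, B:clean)
[6] after Left: (A; A:clean, B:clean)
[7] after Right: (B; A:clean, B:clean)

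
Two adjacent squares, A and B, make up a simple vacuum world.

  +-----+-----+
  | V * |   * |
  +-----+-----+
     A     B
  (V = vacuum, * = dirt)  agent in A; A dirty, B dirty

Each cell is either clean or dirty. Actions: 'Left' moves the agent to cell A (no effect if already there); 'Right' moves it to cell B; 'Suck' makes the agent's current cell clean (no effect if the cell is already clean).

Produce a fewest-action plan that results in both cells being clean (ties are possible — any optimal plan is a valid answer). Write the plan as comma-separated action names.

Suck (#1): loc=A A=clean B=dirty
Right (#2): loc=B A=clean B=dirty
Suck (#3): loc=B A=clean B=clean
min 3: Suck A + move + Suck B

Suck, Right, Suck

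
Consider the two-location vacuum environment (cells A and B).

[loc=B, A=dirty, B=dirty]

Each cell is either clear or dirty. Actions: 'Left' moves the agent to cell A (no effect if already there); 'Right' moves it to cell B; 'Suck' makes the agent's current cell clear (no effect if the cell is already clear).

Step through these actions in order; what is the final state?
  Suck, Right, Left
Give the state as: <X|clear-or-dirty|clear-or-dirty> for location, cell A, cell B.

step 1/3 (Suck): <B|dirty|clear>
step 2/3 (Right): <B|dirty|clear>
step 3/3 (Left): <A|dirty|clear>

<A|dirty|clear>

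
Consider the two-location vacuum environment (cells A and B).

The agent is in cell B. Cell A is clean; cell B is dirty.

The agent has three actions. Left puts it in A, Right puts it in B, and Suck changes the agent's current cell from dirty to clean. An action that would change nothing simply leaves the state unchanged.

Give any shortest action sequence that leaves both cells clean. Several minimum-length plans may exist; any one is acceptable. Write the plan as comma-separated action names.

Suck

1. Suck → in B — A clean, B clean
min 1: B is dirty, one Suck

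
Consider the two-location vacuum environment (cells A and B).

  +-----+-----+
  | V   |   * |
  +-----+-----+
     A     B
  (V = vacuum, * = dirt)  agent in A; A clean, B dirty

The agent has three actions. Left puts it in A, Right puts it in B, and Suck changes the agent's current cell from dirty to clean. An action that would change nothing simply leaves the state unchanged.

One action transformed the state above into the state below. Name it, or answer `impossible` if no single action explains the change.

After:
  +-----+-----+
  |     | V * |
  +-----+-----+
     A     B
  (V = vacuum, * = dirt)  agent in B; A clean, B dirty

Right

try  Left: loc=A A=clean B=dirty
try Right: loc=B A=clean B=dirty  ← match
try  Suck: loc=A A=clean B=dirty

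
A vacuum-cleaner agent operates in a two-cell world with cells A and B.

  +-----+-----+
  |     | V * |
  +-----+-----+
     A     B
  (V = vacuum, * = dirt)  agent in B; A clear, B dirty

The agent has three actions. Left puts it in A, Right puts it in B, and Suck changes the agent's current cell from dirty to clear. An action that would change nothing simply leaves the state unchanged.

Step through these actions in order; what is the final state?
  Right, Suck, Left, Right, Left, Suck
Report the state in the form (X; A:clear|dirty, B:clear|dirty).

1. Right → (B; A:clear, B:dirty)
2. Suck → (B; A:clear, B:clear)
3. Left → (A; A:clear, B:clear)
4. Right → (B; A:clear, B:clear)
5. Left → (A; A:clear, B:clear)
6. Suck → (A; A:clear, B:clear)

(A; A:clear, B:clear)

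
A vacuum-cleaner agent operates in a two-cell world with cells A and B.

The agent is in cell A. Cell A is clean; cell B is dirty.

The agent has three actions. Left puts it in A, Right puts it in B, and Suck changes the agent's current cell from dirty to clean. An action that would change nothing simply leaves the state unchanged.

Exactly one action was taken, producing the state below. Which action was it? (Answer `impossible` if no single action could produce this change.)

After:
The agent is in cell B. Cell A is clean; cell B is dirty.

try  Left: in A — A clean, B dirty
try Right: in B — A clean, B dirty  ← match
try  Suck: in A — A clean, B dirty

Right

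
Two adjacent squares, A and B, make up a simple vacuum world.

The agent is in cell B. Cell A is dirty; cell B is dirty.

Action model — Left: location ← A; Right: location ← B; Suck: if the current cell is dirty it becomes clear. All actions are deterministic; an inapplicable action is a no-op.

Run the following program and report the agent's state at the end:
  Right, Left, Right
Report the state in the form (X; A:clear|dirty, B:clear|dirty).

Right (#1): (B; A:dirty, B:dirty)
Left (#2): (A; A:dirty, B:dirty)
Right (#3): (B; A:dirty, B:dirty)

(B; A:dirty, B:dirty)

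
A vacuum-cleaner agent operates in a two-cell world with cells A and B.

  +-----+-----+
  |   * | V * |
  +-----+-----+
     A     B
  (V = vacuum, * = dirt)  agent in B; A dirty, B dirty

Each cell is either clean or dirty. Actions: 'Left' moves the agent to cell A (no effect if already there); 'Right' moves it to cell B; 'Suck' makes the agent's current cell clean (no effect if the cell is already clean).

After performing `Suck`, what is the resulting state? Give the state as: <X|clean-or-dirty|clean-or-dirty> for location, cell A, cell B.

<B|dirty|clean>

start: <B|dirty|dirty>
[1] after Suck: <B|dirty|clean>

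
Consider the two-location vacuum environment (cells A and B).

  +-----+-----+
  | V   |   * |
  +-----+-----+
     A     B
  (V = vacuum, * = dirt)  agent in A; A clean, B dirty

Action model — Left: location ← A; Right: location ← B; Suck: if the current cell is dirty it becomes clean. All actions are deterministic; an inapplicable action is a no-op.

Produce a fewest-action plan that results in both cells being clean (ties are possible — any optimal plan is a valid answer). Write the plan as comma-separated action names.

[1] after Right: loc=B A=clean B=dirty
[2] after Suck: loc=B A=clean B=clean
min 2: go B then Suck

Right, Suck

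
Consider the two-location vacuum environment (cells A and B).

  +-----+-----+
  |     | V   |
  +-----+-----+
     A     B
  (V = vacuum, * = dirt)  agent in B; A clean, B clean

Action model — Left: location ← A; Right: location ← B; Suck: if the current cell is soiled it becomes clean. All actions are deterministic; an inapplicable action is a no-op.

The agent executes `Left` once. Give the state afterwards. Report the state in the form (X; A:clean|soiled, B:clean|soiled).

(A; A:clean, B:clean)

start: (B; A:clean, B:clean)
1) do Left; now (A; A:clean, B:clean)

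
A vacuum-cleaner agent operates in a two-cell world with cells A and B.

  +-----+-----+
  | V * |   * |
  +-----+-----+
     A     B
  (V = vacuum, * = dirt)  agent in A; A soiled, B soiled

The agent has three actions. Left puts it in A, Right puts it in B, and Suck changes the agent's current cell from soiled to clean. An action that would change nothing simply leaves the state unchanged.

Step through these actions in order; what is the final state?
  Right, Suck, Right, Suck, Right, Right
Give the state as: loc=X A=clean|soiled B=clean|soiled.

loc=B A=soiled B=clean

[1] after Right: loc=B A=soiled B=soiled
[2] after Suck: loc=B A=soiled B=clean
[3] after Right: loc=B A=soiled B=clean
[4] after Suck: loc=B A=soiled B=clean
[5] after Right: loc=B A=soiled B=clean
[6] after Right: loc=B A=soiled B=clean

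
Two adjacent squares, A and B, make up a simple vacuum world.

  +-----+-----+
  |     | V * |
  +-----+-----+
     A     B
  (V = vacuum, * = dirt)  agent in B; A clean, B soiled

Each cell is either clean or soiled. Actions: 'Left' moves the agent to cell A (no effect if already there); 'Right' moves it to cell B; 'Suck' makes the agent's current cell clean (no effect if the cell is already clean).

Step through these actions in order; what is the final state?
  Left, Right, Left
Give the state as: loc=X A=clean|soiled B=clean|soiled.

loc=A A=clean B=soiled

[1] after Left: loc=A A=clean B=soiled
[2] after Right: loc=B A=clean B=soiled
[3] after Left: loc=A A=clean B=soiled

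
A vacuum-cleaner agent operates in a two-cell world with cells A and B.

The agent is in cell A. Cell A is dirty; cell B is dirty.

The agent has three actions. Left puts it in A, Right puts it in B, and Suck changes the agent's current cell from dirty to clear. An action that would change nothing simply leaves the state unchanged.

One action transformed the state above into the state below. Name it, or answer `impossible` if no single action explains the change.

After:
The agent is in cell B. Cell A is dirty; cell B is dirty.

Right

try  Left: in A — A dirty, B dirty
try Right: in B — A dirty, B dirty  ← match
try  Suck: in A — A clear, B dirty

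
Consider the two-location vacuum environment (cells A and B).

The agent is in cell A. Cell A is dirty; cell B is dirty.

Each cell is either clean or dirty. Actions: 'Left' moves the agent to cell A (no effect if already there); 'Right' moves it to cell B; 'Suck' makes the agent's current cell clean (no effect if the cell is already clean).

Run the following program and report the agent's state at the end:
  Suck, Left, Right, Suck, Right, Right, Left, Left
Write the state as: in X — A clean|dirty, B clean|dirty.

in A — A clean, B clean

1. Suck → in A — A clean, B dirty
2. Left → in A — A clean, B dirty
3. Right → in B — A clean, B dirty
4. Suck → in B — A clean, B clean
5. Right → in B — A clean, B clean
6. Right → in B — A clean, B clean
7. Left → in A — A clean, B clean
8. Left → in A — A clean, B clean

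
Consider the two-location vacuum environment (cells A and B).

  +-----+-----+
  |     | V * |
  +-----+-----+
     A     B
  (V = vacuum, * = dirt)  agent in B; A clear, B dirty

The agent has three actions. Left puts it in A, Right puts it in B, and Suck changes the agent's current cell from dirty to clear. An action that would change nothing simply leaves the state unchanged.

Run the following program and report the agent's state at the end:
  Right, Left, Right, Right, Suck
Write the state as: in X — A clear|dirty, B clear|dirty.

in B — A clear, B clear

1) do Right; now in B — A clear, B dirty
2) do Left; now in A — A clear, B dirty
3) do Right; now in B — A clear, B dirty
4) do Right; now in B — A clear, B dirty
5) do Suck; now in B — A clear, B clear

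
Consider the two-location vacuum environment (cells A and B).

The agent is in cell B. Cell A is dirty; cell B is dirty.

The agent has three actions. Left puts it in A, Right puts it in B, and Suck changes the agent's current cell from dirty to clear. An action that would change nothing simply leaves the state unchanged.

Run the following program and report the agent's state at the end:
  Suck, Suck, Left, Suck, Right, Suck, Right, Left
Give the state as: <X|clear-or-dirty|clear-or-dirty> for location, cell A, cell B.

[1] after Suck: <B|dirty|clear>
[2] after Suck: <B|dirty|clear>
[3] after Left: <A|dirty|clear>
[4] after Suck: <A|clear|clear>
[5] after Right: <B|clear|clear>
[6] after Suck: <B|clear|clear>
[7] after Right: <B|clear|clear>
[8] after Left: <A|clear|clear>

<A|clear|clear>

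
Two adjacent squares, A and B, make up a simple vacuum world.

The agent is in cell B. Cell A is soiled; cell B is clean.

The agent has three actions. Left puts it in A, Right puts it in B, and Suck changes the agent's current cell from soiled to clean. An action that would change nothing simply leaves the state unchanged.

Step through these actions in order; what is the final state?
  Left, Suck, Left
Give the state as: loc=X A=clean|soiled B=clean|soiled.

Left (#1): loc=A A=soiled B=clean
Suck (#2): loc=A A=clean B=clean
Left (#3): loc=A A=clean B=clean

loc=A A=clean B=clean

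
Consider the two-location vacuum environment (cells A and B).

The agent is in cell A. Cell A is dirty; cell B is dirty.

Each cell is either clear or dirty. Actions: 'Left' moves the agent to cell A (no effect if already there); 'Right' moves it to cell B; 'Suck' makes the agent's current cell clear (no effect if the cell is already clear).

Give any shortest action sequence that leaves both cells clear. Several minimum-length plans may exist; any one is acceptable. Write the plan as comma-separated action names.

step 1/3 (Suck): loc=A A=clear B=dirty
step 2/3 (Right): loc=B A=clear B=dirty
step 3/3 (Suck): loc=B A=clear B=clear
min 3: Suck A + move + Suck B

Suck, Right, Suck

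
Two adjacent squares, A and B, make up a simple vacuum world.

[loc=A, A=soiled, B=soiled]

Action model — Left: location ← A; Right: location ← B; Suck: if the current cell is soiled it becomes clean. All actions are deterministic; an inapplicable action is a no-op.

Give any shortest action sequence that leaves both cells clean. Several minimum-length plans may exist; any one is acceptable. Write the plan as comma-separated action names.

Suck, Right, Suck

Suck (#1): <A|clean|soiled>
Right (#2): <B|clean|soiled>
Suck (#3): <B|clean|clean>
min 3: Suck A + move + Suck B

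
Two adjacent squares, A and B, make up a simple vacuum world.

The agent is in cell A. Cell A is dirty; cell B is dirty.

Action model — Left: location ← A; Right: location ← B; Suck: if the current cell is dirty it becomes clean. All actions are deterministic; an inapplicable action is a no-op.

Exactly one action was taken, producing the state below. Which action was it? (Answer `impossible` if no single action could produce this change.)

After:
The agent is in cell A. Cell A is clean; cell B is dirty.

try  Left: (A; A:dirty, B:dirty)
try Right: (B; A:dirty, B:dirty)
try  Suck: (A; A:clean, B:dirty)  ← match

Suck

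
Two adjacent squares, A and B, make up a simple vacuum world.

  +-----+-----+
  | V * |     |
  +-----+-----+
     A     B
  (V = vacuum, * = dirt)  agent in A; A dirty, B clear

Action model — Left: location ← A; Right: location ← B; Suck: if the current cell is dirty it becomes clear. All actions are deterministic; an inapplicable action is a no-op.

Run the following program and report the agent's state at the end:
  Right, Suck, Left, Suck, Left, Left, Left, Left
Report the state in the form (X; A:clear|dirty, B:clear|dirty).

(A; A:clear, B:clear)

step 1/8 (Right): (B; A:dirty, B:clear)
step 2/8 (Suck): (B; A:dirty, B:clear)
step 3/8 (Left): (A; A:dirty, B:clear)
step 4/8 (Suck): (A; A:clear, B:clear)
step 5/8 (Left): (A; A:clear, B:clear)
step 6/8 (Left): (A; A:clear, B:clear)
step 7/8 (Left): (A; A:clear, B:clear)
step 8/8 (Left): (A; A:clear, B:clear)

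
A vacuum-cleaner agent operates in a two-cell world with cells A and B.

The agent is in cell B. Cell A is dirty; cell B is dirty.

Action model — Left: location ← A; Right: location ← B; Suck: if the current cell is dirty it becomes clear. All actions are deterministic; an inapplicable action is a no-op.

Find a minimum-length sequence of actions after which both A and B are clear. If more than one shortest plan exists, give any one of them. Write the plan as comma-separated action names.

Suck, Left, Suck

Suck (#1): <B|dirty|clear>
Left (#2): <A|dirty|clear>
Suck (#3): <A|clear|clear>
min 3: Suck B + move + Suck A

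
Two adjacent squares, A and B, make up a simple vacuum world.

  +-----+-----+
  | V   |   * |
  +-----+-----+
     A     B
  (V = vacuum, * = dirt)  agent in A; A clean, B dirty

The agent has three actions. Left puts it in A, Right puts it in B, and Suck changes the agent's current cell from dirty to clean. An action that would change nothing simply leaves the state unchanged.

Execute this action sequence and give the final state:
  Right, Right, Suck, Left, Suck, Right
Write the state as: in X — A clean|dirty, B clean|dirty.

t=1 Right ⇒ in B — A clean, B dirty
t=2 Right ⇒ in B — A clean, B dirty
t=3 Suck ⇒ in B — A clean, B clean
t=4 Left ⇒ in A — A clean, B clean
t=5 Suck ⇒ in A — A clean, B clean
t=6 Right ⇒ in B — A clean, B clean

in B — A clean, B clean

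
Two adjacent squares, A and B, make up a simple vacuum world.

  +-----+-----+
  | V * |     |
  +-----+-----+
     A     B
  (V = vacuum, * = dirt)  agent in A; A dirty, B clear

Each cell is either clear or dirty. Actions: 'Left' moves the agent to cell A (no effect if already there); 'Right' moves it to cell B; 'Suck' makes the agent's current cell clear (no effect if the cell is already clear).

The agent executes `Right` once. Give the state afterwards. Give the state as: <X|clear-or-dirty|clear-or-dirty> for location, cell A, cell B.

<B|dirty|clear>

start: <A|dirty|clear>
[1] after Right: <B|dirty|clear>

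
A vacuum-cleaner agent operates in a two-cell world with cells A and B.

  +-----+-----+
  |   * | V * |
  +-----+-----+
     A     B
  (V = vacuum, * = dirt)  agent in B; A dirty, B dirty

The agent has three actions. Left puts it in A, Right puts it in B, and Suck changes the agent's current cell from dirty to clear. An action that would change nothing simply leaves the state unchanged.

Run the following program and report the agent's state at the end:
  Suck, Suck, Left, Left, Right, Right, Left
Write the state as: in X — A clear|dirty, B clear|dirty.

in A — A dirty, B clear

Suck (#1): in B — A dirty, B clear
Suck (#2): in B — A dirty, B clear
Left (#3): in A — A dirty, B clear
Left (#4): in A — A dirty, B clear
Right (#5): in B — A dirty, B clear
Right (#6): in B — A dirty, B clear
Left (#7): in A — A dirty, B clear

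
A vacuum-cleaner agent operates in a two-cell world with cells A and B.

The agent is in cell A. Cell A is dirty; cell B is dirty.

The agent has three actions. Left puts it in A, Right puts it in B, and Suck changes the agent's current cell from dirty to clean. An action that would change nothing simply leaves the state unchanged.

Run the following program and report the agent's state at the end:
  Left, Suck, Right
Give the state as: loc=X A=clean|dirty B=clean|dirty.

[1] after Left: loc=A A=dirty B=dirty
[2] after Suck: loc=A A=clean B=dirty
[3] after Right: loc=B A=clean B=dirty

loc=B A=clean B=dirty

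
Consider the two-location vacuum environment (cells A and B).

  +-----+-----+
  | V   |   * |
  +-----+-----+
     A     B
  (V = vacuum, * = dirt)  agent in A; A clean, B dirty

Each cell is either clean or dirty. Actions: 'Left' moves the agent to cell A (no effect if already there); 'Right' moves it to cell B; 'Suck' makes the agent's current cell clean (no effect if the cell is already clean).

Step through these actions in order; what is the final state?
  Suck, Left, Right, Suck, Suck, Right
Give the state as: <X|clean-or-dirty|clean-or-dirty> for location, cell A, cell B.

1. Suck → <A|clean|dirty>
2. Left → <A|clean|dirty>
3. Right → <B|clean|dirty>
4. Suck → <B|clean|clean>
5. Suck → <B|clean|clean>
6. Right → <B|clean|clean>

<B|clean|clean>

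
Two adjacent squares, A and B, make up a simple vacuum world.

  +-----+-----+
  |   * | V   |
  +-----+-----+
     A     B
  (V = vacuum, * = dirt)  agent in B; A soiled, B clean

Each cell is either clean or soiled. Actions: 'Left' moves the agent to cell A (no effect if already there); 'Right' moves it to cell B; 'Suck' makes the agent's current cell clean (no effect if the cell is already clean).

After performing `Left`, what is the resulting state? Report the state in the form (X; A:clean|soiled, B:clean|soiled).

start: (B; A:soiled, B:clean)
step 1/1 (Left): (A; A:soiled, B:clean)

(A; A:soiled, B:clean)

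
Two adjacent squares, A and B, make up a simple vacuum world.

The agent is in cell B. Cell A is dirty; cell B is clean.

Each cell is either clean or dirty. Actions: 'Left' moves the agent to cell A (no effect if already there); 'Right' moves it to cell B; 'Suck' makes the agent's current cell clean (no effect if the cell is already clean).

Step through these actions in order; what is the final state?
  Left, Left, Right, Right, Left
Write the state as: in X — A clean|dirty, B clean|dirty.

1) do Left; now in A — A dirty, B clean
2) do Left; now in A — A dirty, B clean
3) do Right; now in B — A dirty, B clean
4) do Right; now in B — A dirty, B clean
5) do Left; now in A — A dirty, B clean

in A — A dirty, B clean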